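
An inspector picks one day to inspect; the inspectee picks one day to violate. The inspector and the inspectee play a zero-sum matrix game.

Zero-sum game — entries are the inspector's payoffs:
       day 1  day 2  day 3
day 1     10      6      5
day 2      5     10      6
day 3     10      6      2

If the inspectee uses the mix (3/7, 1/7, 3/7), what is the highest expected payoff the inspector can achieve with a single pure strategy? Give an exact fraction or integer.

day 1: (10)·(3/7) + (6)·(1/7) + (5)·(3/7) = 51/7.
day 2: (5)·(3/7) + (10)·(1/7) + (6)·(3/7) = 43/7.
day 3: (10)·(3/7) + (6)·(1/7) + (2)·(3/7) = 6.
The best pure response is day 1 with expected payoff 51/7.

51/7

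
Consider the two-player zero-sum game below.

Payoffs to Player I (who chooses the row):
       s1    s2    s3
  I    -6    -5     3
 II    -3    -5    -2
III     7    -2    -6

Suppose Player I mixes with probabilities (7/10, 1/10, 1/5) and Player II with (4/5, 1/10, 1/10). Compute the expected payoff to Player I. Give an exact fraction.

-57/20

Against (4/5, 1/10, 1/10), each row's expected payoff is I: -5; II: -31/10; III: 24/5.
Taking the (7/10, 1/10, 1/5)-weighted average: (7/10)·(-5) + (1/10)·(-31/10) + (1/5)·(24/5) = -57/20.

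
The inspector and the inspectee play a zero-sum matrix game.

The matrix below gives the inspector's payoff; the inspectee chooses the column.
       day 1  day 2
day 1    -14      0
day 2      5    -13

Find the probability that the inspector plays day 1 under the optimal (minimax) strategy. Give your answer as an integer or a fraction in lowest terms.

9/16

Row minima are -14 and -13, so the inspector's maximin is -13; column maxima are 5 and 0, so the inspectee's minimax is 0. These differ, so the equilibrium is in mixed strategies.
Let the inspector play day 1 with probability p. The inspectee is indifferent when −14p + 5(1−p) = −13(1−p), giving p = 9/16.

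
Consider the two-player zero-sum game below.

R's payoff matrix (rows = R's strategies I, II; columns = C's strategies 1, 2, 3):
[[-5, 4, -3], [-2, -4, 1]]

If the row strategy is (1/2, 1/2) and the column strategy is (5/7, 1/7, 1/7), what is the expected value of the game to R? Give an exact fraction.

-37/14

Against (5/7, 1/7, 1/7), each row's expected payoff is I: -24/7; II: -13/7.
Taking the (1/2, 1/2)-weighted average: (1/2)·(-24/7) + (1/2)·(-13/7) = -37/14.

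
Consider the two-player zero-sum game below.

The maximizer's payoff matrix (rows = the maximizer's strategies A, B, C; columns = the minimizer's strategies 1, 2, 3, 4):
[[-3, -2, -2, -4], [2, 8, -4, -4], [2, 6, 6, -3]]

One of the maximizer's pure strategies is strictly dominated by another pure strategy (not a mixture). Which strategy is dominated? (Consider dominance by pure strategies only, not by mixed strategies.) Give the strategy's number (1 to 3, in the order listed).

1

Compare A with C: 2 > -3, 6 > -2, 6 > -2, -3 > -4.
So C strictly dominates A for the maximizer; A is strictly dominated.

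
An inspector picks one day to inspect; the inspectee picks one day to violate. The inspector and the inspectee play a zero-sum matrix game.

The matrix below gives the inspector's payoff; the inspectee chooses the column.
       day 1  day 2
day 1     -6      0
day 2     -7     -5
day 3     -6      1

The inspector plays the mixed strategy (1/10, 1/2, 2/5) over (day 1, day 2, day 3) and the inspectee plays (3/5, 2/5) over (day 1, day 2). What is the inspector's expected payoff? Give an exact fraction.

Against (3/5, 2/5), each row's expected payoff is day 1: -18/5; day 2: -31/5; day 3: -16/5.
Taking the (1/10, 1/2, 2/5)-weighted average: (1/10)·(-18/5) + (1/2)·(-31/5) + (2/5)·(-16/5) = -237/50.

-237/50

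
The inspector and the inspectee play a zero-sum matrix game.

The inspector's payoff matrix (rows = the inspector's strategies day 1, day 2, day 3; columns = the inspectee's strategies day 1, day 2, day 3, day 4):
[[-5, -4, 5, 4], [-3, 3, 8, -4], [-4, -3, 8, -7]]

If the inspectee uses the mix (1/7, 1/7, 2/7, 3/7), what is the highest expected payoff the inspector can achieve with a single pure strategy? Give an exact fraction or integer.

13/7

day 1: (-5)·(1/7) + (-4)·(1/7) + (5)·(2/7) + (4)·(3/7) = 13/7.
day 2: (-3)·(1/7) + (3)·(1/7) + (8)·(2/7) + (-4)·(3/7) = 4/7.
day 3: (-4)·(1/7) + (-3)·(1/7) + (8)·(2/7) + (-7)·(3/7) = -12/7.
The best pure response is day 1 with expected payoff 13/7.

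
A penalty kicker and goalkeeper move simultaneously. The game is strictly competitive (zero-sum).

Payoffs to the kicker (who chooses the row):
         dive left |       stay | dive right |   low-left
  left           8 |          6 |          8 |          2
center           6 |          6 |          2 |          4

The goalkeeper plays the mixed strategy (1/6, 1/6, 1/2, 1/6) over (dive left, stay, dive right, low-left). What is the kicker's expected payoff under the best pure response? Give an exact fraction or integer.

left: (8)·(1/6) + (6)·(1/6) + (8)·(1/2) + (2)·(1/6) = 20/3.
center: (6)·(1/6) + (6)·(1/6) + (2)·(1/2) + (4)·(1/6) = 11/3.
The best pure response is left with expected payoff 20/3.

20/3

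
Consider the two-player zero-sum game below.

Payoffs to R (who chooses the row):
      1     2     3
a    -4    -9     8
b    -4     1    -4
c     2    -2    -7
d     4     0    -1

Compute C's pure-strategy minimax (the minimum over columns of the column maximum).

The worst case (largest entry) in each column is 1: 4, 2: 1, 3: 8.
The best (smallest) of these is 1.

1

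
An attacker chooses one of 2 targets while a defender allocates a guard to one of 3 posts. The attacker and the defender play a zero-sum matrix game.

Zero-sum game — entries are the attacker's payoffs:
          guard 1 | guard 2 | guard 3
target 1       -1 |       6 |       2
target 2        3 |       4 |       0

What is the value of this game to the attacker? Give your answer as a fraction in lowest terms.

Column guard 2 is strictly dominated by guard 3 for the defender (it gives the attacker more in every row).
The remaining 2×2 game on (target 1, target 2) × (guard 1, guard 3) has no saddle point. Let the attacker play target 1 with probability p; indifference gives −p + 3(1−p) = 2p, so p = 1/2.
Similarly the defender's optimal q on guard 1 is 1/3, and the value is -1·(1/3) + (2)·(2/3) = 1.

1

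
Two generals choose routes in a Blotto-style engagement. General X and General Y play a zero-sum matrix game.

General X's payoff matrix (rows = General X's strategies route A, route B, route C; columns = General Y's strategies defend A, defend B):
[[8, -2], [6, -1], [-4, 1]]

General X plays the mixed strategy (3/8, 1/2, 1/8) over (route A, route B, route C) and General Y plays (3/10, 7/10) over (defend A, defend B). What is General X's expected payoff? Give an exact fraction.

Against (3/10, 7/10), each row's expected payoff is route A: 1; route B: 11/10; route C: -1/2.
Taking the (3/8, 1/2, 1/8)-weighted average: (3/8)·(1) + (1/2)·(11/10) + (1/8)·(-1/2) = 69/80.

69/80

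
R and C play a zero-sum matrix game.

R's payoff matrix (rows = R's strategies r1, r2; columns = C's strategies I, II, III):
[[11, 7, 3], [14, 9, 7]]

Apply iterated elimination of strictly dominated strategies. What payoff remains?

7

Row r1 is strictly dominated by row r2 (14>11, 9>7, 7>3); eliminate r1.
Column II is strictly dominated by III for C (7<9); eliminate II.
Column I is strictly dominated by III for C (7<14); eliminate I.
Only (r2, III) remains, with payoff 7.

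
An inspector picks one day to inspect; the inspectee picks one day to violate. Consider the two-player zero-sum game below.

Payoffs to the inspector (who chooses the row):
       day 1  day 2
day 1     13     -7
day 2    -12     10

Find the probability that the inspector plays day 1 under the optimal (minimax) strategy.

11/21

Row minima are -7 and -12, so the inspector's maximin is -7; column maxima are 13 and 10, so the inspectee's minimax is 10. These differ, so the equilibrium is in mixed strategies.
Let the inspector play day 1 with probability p. The inspectee is indifferent when 13p − 12(1−p) = −7p + 10(1−p), giving p = 11/21.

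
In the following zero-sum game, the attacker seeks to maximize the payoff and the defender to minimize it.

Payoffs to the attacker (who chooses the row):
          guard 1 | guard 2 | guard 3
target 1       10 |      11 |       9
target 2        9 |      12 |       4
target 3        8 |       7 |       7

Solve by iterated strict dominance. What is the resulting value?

Row target 3 is strictly dominated by row target 1 (10>8, 11>7, 9>7); eliminate target 3.
Column guard 1 is strictly dominated by guard 3 for the defender (9<10, 4<9); eliminate guard 1.
Column guard 2 is strictly dominated by guard 3 for the defender (9<11, 4<12); eliminate guard 2.
Row target 2 is strictly dominated by row target 1 (9>4); eliminate target 2.
Only (target 1, guard 3) remains, with payoff 9.

9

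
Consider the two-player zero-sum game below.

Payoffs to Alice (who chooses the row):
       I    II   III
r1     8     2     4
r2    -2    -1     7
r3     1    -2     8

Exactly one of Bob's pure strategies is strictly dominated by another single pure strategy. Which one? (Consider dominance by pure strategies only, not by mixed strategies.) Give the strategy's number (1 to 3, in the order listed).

3

Bob prefers columns that give Alice less. Compare III with II: 2 < 4, -1 < 7, -2 < 8.
So II strictly dominates III for Bob; III is strictly dominated.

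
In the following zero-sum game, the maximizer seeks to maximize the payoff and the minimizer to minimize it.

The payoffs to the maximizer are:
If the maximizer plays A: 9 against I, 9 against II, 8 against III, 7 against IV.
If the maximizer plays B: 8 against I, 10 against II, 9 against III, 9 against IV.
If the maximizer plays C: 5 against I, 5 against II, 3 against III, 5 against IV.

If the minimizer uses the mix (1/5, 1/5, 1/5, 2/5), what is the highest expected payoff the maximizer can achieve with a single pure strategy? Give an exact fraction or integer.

A: (9)·(1/5) + (9)·(1/5) + (8)·(1/5) + (7)·(2/5) = 8.
B: (8)·(1/5) + (10)·(1/5) + (9)·(1/5) + (9)·(2/5) = 9.
C: (5)·(1/5) + (5)·(1/5) + (3)·(1/5) + (5)·(2/5) = 23/5.
The best pure response is B with expected payoff 9.

9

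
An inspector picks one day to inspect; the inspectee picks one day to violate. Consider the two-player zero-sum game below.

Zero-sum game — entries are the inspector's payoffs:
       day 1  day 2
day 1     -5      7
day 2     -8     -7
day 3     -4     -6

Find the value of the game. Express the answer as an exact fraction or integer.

-29/7

Row day 2 is strictly dominated by row day 3, so the inspector never plays it.
The remaining 2×2 game on (day 1, day 3) × (day 1, day 2) has no saddle point. Let the inspector play day 1 with probability p; indifference gives −5p − 4(1−p) = 7p − 6(1−p), so p = 1/7.
Similarly the inspectee's optimal q on day 1 is 13/14, and the value is -5·(13/14) + (7)·(1/14) = -29/7.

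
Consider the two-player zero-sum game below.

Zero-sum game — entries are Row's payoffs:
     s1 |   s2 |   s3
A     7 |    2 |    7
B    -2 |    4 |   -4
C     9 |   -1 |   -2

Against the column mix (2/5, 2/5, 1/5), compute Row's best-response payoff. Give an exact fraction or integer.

5

A: (7)·(2/5) + (2)·(2/5) + (7)·(1/5) = 5.
B: (-2)·(2/5) + (4)·(2/5) + (-4)·(1/5) = 0.
C: (9)·(2/5) + (-1)·(2/5) + (-2)·(1/5) = 14/5.
The best pure response is A with expected payoff 5.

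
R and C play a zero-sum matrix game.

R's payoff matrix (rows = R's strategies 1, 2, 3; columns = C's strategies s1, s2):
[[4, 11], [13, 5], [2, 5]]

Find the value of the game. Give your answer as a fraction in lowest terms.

41/5

Row 3 is strictly dominated by row 1, so R never plays it.
The remaining 2×2 game on (1, 2) × (s1, s2) has no saddle point. Let R play 1 with probability p; indifference gives 4p + 13(1−p) = 11p + 5(1−p), so p = 8/15.
Similarly C's optimal q on s1 is 2/5, and the value is 4·(2/5) + (11)·(3/5) = 41/5.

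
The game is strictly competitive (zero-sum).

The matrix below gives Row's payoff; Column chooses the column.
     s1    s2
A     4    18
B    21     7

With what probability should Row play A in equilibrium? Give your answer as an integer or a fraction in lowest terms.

1/2

Row minima are 4 and 7, so Row's maximin is 7; column maxima are 21 and 18, so Column's minimax is 18. These differ, so the equilibrium is in mixed strategies.
Let Row play A with probability p. Column is indifferent when 4p + 21(1−p) = 18p + 7(1−p), giving p = 1/2.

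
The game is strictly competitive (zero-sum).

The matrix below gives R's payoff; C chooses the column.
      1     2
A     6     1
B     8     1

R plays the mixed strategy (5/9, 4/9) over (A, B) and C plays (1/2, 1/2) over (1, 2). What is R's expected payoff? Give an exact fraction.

Against (1/2, 1/2), each row's expected payoff is A: 7/2; B: 9/2.
Taking the (5/9, 4/9)-weighted average: (5/9)·(7/2) + (4/9)·(9/2) = 71/18.

71/18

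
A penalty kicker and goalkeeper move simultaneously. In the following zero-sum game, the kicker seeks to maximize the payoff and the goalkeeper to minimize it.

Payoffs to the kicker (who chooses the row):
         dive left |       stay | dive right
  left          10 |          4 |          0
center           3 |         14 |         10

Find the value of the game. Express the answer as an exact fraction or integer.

Column stay is strictly dominated by dive right for the goalkeeper (it gives the kicker more in every row).
The remaining 2×2 game on (left, center) × (dive left, dive right) has no saddle point. Let the kicker play left with probability p; indifference gives 10p + 3(1−p) = 10(1−p), so p = 7/17.
Similarly the goalkeeper's optimal q on dive left is 10/17, and the value is 10·(10/17) + (0)·(7/17) = 100/17.

100/17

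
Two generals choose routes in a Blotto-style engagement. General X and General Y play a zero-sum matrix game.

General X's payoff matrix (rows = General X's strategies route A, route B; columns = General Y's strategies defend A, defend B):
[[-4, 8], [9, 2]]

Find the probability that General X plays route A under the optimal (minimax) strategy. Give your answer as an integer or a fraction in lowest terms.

7/19

Row minima are -4 and 2, so General X's maximin is 2; column maxima are 9 and 8, so General Y's minimax is 8. These differ, so the equilibrium is in mixed strategies.
Let General X play route A with probability p. General Y is indifferent when −4p + 9(1−p) = 8p + 2(1−p), giving p = 7/19.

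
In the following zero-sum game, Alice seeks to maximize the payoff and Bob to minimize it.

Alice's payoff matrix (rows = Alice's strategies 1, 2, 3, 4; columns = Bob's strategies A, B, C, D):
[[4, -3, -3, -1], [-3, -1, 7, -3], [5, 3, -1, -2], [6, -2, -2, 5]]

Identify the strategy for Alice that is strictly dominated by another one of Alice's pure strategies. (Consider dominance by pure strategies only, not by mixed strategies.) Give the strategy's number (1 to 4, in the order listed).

Compare 1 with 4: 6 > 4, -2 > -3, -2 > -3, 5 > -1.
So 4 strictly dominates 1 for Alice; 1 is strictly dominated.

1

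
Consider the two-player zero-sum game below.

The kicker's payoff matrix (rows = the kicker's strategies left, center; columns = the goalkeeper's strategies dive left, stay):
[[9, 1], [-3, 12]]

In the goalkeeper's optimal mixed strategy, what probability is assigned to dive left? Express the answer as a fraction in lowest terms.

11/23

Row minima are 1 and -3, so the kicker's maximin is 1; column maxima are 9 and 12, so the goalkeeper's minimax is 9. These differ, so the equilibrium is in mixed strategies.
Let the goalkeeper play dive left with probability q. The kicker is indifferent when 9q + (1−q) = −3q + 12(1−q), giving q = 11/23.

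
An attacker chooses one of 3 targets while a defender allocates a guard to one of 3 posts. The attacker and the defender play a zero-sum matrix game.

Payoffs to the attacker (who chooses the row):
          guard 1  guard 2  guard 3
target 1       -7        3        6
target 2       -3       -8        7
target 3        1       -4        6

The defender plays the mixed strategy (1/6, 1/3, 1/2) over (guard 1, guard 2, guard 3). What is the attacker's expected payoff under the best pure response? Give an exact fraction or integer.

17/6

target 1: (-7)·(1/6) + (3)·(1/3) + (6)·(1/2) = 17/6.
target 2: (-3)·(1/6) + (-8)·(1/3) + (7)·(1/2) = 1/3.
target 3: (1)·(1/6) + (-4)·(1/3) + (6)·(1/2) = 11/6.
The best pure response is target 1 with expected payoff 17/6.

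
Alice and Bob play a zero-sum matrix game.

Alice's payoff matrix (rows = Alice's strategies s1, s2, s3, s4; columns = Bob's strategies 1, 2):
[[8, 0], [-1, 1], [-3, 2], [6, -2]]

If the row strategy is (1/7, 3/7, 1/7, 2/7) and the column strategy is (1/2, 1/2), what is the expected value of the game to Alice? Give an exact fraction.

15/14

Against (1/2, 1/2), each row's expected payoff is s1: 4; s2: 0; s3: -1/2; s4: 2.
Taking the (1/7, 3/7, 1/7, 2/7)-weighted average: (1/7)·(4) + (3/7)·(0) + (1/7)·(-1/2) + (2/7)·(2) = 15/14.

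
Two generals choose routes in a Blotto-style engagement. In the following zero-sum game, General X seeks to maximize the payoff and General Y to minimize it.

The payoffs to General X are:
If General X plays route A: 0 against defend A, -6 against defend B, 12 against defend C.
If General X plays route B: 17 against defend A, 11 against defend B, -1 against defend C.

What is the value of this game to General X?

Column defend A is strictly dominated by defend B for General Y (it gives General X more in every row).
The remaining 2×2 game on (route A, route B) × (defend B, defend C) has no saddle point. Let General X play route A with probability p; indifference gives −6p + 11(1−p) = 12p − (1−p), so p = 2/5.
Similarly General Y's optimal q on defend B is 13/30, and the value is -6·(13/30) + (12)·(17/30) = 21/5.

21/5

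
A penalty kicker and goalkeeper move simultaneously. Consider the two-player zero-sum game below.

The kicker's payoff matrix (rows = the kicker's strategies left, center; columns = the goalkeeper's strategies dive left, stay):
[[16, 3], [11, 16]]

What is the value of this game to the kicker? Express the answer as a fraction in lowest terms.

Row minima are 3 and 11, so the kicker's maximin is 11; column maxima are 16 and 16, so the goalkeeper's minimax is 16. These differ, so the equilibrium is in mixed strategies.
Let the kicker play left with probability p. The goalkeeper is indifferent when 16p + 11(1−p) = 3p + 16(1−p), giving p = 5/18.
Let the goalkeeper play dive left with probability q. The kicker is indifferent when 16q + 3(1−q) = 11q + 16(1−q), giving q = 13/18.
The value is 16·(13/18) + (3)·(5/18) = 223/18.

223/18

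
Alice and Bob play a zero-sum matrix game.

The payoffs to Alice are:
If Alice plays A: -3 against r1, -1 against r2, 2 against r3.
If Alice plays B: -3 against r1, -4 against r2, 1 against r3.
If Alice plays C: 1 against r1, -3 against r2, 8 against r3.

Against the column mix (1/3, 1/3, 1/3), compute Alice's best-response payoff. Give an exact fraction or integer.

A: (-3)·(1/3) + (-1)·(1/3) + (2)·(1/3) = -2/3.
B: (-3)·(1/3) + (-4)·(1/3) + (1)·(1/3) = -2.
C: (1)·(1/3) + (-3)·(1/3) + (8)·(1/3) = 2.
The best pure response is C with expected payoff 2.

2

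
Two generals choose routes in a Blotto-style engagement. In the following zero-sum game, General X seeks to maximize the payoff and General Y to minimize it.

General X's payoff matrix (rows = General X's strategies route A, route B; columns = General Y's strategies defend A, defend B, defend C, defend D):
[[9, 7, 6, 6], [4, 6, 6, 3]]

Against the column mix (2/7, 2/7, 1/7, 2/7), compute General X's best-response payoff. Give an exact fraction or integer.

50/7

route A: (9)·(2/7) + (7)·(2/7) + (6)·(1/7) + (6)·(2/7) = 50/7.
route B: (4)·(2/7) + (6)·(2/7) + (6)·(1/7) + (3)·(2/7) = 32/7.
The best pure response is route A with expected payoff 50/7.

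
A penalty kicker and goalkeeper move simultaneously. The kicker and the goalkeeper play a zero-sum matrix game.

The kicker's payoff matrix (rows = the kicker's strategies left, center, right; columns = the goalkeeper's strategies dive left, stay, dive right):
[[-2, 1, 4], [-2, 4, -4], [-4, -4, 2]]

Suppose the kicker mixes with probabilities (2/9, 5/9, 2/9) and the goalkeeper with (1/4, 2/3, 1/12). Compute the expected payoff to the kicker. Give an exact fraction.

19/54

Against (1/4, 2/3, 1/12), each row's expected payoff is left: 1/2; center: 11/6; right: -7/2.
Taking the (2/9, 5/9, 2/9)-weighted average: (2/9)·(1/2) + (5/9)·(11/6) + (2/9)·(-7/2) = 19/54.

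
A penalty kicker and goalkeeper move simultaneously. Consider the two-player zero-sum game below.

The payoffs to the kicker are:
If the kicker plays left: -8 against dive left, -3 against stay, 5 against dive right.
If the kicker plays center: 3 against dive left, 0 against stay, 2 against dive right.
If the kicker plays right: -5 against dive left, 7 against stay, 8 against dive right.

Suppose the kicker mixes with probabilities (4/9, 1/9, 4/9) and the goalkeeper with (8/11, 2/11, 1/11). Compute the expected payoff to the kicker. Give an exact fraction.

-34/11

Against (8/11, 2/11, 1/11), each row's expected payoff is left: -65/11; center: 26/11; right: -18/11.
Taking the (4/9, 1/9, 4/9)-weighted average: (4/9)·(-65/11) + (1/9)·(26/11) + (4/9)·(-18/11) = -34/11.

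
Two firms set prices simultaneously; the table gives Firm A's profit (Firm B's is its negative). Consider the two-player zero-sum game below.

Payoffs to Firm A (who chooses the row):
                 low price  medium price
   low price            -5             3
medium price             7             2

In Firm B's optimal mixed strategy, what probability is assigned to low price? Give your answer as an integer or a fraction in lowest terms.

Row minima are -5 and 2, so Firm A's maximin is 2; column maxima are 7 and 3, so Firm B's minimax is 3. These differ, so the equilibrium is in mixed strategies.
Let Firm B play low price with probability q. Firm A is indifferent when −5q + 3(1−q) = 7q + 2(1−q), giving q = 1/13.

1/13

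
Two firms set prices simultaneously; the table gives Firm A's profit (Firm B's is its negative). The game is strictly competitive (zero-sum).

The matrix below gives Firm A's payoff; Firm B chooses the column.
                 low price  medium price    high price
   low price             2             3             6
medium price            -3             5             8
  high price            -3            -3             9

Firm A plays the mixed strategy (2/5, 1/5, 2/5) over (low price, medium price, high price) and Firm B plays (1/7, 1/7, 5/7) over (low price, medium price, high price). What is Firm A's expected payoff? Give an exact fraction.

Against (1/7, 1/7, 5/7), each row's expected payoff is low price: 5; medium price: 6; high price: 39/7.
Taking the (2/5, 1/5, 2/5)-weighted average: (2/5)·(5) + (1/5)·(6) + (2/5)·(39/7) = 38/7.

38/7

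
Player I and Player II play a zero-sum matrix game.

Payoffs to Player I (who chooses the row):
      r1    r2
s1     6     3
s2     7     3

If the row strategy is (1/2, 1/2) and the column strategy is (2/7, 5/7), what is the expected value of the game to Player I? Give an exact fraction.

Against (2/7, 5/7), each row's expected payoff is s1: 27/7; s2: 29/7.
Taking the (1/2, 1/2)-weighted average: (1/2)·(27/7) + (1/2)·(29/7) = 4.

4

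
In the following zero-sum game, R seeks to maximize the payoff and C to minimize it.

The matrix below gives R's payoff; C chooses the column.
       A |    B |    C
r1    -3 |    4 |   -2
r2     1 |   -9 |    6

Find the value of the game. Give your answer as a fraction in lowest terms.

Column C is strictly dominated by A for C (it gives R more in every row).
The remaining 2×2 game on (r1, r2) × (A, B) has no saddle point. Let R play r1 with probability p; indifference gives −3p + (1−p) = 4p − 9(1−p), so p = 10/17.
Similarly C's optimal q on A is 13/17, and the value is -3·(13/17) + (4)·(4/17) = -23/17.

-23/17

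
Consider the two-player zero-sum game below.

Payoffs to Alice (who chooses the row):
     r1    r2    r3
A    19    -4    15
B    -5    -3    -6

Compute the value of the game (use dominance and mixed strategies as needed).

Column r1 is strictly dominated by r3 for Bob (it gives Alice more in every row).
The remaining 2×2 game on (A, B) × (r2, r3) has no saddle point. Let Alice play A with probability p; indifference gives −4p − 3(1−p) = 15p − 6(1−p), so p = 3/22.
Similarly Bob's optimal q on r2 is 21/22, and the value is -4·(21/22) + (15)·(1/22) = -69/22.

-69/22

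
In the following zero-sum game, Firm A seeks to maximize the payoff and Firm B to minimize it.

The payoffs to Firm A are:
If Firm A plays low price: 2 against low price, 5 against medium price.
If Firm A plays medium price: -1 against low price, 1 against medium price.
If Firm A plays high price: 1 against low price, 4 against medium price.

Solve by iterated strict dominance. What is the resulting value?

Row high price is strictly dominated by row low price (2>1, 5>4); eliminate high price.
Row medium price is strictly dominated by row low price (2>-1, 5>1); eliminate medium price.
Column medium price is strictly dominated by low price for Firm B (2<5); eliminate medium price.
Only (low price, low price) remains, with payoff 2.

2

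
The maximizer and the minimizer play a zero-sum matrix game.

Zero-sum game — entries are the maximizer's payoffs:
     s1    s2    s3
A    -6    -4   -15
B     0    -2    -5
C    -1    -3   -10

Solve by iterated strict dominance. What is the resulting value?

-5

Column s2 is strictly dominated by s3 for the minimizer (-15<-4, -5<-2, -10<-3); eliminate s2.
Row C is strictly dominated by row B (0>-1, -5>-10); eliminate C.
Row A is strictly dominated by row B (0>-6, -5>-15); eliminate A.
Column s1 is strictly dominated by s3 for the minimizer (-5<0); eliminate s1.
Only (B, s3) remains, with payoff -5.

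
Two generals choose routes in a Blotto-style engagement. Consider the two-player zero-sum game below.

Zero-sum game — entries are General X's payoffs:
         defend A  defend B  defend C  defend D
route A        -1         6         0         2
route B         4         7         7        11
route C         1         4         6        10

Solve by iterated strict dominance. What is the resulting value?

Column defend C is strictly dominated by defend A for General Y (-1<0, 4<7, 1<6); eliminate defend C.
Column defend B is strictly dominated by defend A for General Y (-1<6, 4<7, 1<4); eliminate defend B.
Row route A is strictly dominated by row route B (4>-1, 11>2); eliminate route A.
Column defend D is strictly dominated by defend A for General Y (4<11, 1<10); eliminate defend D.
Row route C is strictly dominated by row route B (4>1); eliminate route C.
Only (route B, defend A) remains, with payoff 4.

4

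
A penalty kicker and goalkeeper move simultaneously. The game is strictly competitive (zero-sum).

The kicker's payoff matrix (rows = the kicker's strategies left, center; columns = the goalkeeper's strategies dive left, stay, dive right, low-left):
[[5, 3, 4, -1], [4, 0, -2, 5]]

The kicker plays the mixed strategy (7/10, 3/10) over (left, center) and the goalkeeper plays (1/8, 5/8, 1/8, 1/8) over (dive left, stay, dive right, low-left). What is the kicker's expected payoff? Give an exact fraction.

91/40

Against (1/8, 5/8, 1/8, 1/8), each row's expected payoff is left: 23/8; center: 7/8.
Taking the (7/10, 3/10)-weighted average: (7/10)·(23/8) + (3/10)·(7/8) = 91/40.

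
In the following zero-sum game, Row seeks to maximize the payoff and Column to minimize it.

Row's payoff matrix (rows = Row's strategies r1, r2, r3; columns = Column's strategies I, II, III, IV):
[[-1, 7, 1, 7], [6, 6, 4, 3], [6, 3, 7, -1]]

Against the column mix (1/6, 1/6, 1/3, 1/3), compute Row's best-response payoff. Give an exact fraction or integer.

13/3

r1: (-1)·(1/6) + (7)·(1/6) + (1)·(1/3) + (7)·(1/3) = 11/3.
r2: (6)·(1/6) + (6)·(1/6) + (4)·(1/3) + (3)·(1/3) = 13/3.
r3: (6)·(1/6) + (3)·(1/6) + (7)·(1/3) + (-1)·(1/3) = 7/2.
The best pure response is r2 with expected payoff 13/3.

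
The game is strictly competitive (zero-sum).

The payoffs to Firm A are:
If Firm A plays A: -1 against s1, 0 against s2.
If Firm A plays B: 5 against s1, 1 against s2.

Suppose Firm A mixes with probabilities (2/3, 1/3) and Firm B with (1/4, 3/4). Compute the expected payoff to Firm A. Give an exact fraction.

Against (1/4, 3/4), each row's expected payoff is A: -1/4; B: 2.
Taking the (2/3, 1/3)-weighted average: (2/3)·(-1/4) + (1/3)·(2) = 1/2.

1/2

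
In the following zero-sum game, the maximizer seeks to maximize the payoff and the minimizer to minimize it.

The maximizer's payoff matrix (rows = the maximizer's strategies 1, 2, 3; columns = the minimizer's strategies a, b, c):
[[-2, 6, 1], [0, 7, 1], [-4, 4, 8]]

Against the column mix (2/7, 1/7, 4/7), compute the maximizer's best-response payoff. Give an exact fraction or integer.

4

1: (-2)·(2/7) + (6)·(1/7) + (1)·(4/7) = 6/7.
2: (0)·(2/7) + (7)·(1/7) + (1)·(4/7) = 11/7.
3: (-4)·(2/7) + (4)·(1/7) + (8)·(4/7) = 4.
The best pure response is 3 with expected payoff 4.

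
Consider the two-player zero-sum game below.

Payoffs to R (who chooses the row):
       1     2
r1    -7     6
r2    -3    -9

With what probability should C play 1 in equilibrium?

Row minima are -7 and -9, so R's maximin is -7; column maxima are -3 and 6, so C's minimax is -3. These differ, so the equilibrium is in mixed strategies.
Let C play 1 with probability q. R is indifferent when −7q + 6(1−q) = −3q − 9(1−q), giving q = 15/19.

15/19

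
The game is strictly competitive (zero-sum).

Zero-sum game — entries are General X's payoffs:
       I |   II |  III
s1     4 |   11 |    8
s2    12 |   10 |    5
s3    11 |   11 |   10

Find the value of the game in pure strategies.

Row minima: 4, 5, 10 → General X's maximin is 10.
Column maxima: 12, 11, 10 → General Y's minimax is 10.
They coincide at (s3, III), so the value is 10.

10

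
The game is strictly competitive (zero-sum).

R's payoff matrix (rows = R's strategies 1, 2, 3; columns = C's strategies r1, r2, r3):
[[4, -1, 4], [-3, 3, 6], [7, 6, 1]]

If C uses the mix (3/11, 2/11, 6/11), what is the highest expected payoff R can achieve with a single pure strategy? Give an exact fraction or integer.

39/11

1: (4)·(3/11) + (-1)·(2/11) + (4)·(6/11) = 34/11.
2: (-3)·(3/11) + (3)·(2/11) + (6)·(6/11) = 3.
3: (7)·(3/11) + (6)·(2/11) + (1)·(6/11) = 39/11.
The best pure response is 3 with expected payoff 39/11.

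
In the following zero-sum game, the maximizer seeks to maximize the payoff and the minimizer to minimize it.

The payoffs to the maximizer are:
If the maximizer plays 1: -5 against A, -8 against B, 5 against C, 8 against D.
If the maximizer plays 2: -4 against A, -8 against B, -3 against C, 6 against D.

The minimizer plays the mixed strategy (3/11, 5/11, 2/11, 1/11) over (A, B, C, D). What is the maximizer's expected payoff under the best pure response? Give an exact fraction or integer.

1: (-5)·(3/11) + (-8)·(5/11) + (5)·(2/11) + (8)·(1/11) = -37/11.
2: (-4)·(3/11) + (-8)·(5/11) + (-3)·(2/11) + (6)·(1/11) = -52/11.
The best pure response is 1 with expected payoff -37/11.

-37/11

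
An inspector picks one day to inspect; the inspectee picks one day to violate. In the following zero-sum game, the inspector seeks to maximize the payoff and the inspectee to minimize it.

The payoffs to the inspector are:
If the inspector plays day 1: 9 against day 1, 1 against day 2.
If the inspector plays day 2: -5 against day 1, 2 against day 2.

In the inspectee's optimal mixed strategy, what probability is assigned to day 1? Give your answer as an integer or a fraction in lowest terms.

1/15

Row minima are 1 and -5, so the inspector's maximin is 1; column maxima are 9 and 2, so the inspectee's minimax is 2. These differ, so the equilibrium is in mixed strategies.
Let the inspectee play day 1 with probability q. The inspector is indifferent when 9q + (1−q) = −5q + 2(1−q), giving q = 1/15.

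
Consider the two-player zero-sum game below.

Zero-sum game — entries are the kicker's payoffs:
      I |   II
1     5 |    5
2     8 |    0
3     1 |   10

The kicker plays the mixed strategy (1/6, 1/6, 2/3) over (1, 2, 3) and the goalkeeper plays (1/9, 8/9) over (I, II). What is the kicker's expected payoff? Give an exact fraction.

Against (1/9, 8/9), each row's expected payoff is 1: 5; 2: 8/9; 3: 9.
Taking the (1/6, 1/6, 2/3)-weighted average: (1/6)·(5) + (1/6)·(8/9) + (2/3)·(9) = 377/54.

377/54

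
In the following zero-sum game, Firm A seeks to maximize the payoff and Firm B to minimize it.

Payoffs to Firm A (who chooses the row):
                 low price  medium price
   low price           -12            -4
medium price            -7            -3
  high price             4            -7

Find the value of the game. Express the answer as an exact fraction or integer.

-61/15

Row low price is strictly dominated by row medium price, so Firm A never plays it.
The remaining 2×2 game on (medium price, high price) × (low price, medium price) has no saddle point. Let Firm A play medium price with probability p; indifference gives −7p + 4(1−p) = −3p − 7(1−p), so p = 11/15.
Similarly Firm B's optimal q on low price is 4/15, and the value is -7·(4/15) + (-3)·(11/15) = -61/15.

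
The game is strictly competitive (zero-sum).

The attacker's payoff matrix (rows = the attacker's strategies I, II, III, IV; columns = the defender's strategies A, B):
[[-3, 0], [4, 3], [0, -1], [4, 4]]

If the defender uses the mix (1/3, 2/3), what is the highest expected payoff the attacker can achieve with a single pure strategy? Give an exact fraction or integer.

4

I: (-3)·(1/3) + (0)·(2/3) = -1.
II: (4)·(1/3) + (3)·(2/3) = 10/3.
III: (0)·(1/3) + (-1)·(2/3) = -2/3.
IV: (4)·(1/3) + (4)·(2/3) = 4.
The best pure response is IV with expected payoff 4.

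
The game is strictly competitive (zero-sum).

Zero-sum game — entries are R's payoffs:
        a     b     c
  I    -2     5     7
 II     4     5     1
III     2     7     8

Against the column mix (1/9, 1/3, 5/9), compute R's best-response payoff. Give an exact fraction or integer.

7

I: (-2)·(1/9) + (5)·(1/3) + (7)·(5/9) = 16/3.
II: (4)·(1/9) + (5)·(1/3) + (1)·(5/9) = 8/3.
III: (2)·(1/9) + (7)·(1/3) + (8)·(5/9) = 7.
The best pure response is III with expected payoff 7.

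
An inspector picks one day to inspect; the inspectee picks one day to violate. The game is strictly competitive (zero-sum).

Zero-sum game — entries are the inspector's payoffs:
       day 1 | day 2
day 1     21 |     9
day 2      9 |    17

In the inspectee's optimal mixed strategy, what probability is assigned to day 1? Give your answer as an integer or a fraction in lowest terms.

2/5

Row minima are 9 and 9, so the inspector's maximin is 9; column maxima are 21 and 17, so the inspectee's minimax is 17. These differ, so the equilibrium is in mixed strategies.
Let the inspectee play day 1 with probability q. The inspector is indifferent when 21q + 9(1−q) = 9q + 17(1−q), giving q = 2/5.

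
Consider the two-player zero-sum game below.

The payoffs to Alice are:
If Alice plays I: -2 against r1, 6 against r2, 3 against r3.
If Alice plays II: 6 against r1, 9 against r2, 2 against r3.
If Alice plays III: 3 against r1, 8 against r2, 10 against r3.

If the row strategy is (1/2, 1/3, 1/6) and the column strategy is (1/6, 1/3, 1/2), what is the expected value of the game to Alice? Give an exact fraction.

83/18

Against (1/6, 1/3, 1/2), each row's expected payoff is I: 19/6; II: 5; III: 49/6.
Taking the (1/2, 1/3, 1/6)-weighted average: (1/2)·(19/6) + (1/3)·(5) + (1/6)·(49/6) = 83/18.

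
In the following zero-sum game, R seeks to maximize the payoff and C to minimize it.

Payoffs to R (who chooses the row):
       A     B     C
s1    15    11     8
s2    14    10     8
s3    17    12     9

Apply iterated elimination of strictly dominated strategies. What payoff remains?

Row s2 is strictly dominated by row s3 (17>14, 12>10, 9>8); eliminate s2.
Row s1 is strictly dominated by row s3 (17>15, 12>11, 9>8); eliminate s1.
Column B is strictly dominated by C for C (9<12); eliminate B.
Column A is strictly dominated by C for C (9<17); eliminate A.
Only (s3, C) remains, with payoff 9.

9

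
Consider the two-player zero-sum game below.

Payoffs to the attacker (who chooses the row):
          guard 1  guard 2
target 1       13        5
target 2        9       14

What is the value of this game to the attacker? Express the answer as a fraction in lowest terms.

137/13

Row minima are 5 and 9, so the attacker's maximin is 9; column maxima are 13 and 14, so the defender's minimax is 13. These differ, so the equilibrium is in mixed strategies.
Let the attacker play target 1 with probability p. The defender is indifferent when 13p + 9(1−p) = 5p + 14(1−p), giving p = 5/13.
Let the defender play guard 1 with probability q. The attacker is indifferent when 13q + 5(1−q) = 9q + 14(1−q), giving q = 9/13.
The value is 13·(9/13) + (5)·(4/13) = 137/13.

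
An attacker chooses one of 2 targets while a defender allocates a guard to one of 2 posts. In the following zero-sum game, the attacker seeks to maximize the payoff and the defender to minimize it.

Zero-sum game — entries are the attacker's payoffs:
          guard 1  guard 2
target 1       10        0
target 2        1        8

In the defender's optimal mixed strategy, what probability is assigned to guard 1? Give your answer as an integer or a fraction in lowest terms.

Row minima are 0 and 1, so the attacker's maximin is 1; column maxima are 10 and 8, so the defender's minimax is 8. These differ, so the equilibrium is in mixed strategies.
Let the defender play guard 1 with probability q. The attacker is indifferent when 10q = q + 8(1−q), giving q = 8/17.

8/17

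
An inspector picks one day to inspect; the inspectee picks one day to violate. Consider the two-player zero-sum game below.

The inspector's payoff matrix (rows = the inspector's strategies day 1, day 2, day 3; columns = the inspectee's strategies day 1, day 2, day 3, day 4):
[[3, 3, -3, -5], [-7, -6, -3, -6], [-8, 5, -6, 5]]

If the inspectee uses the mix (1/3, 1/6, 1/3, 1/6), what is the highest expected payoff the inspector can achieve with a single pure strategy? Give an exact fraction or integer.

-1/3

day 1: (3)·(1/3) + (3)·(1/6) + (-3)·(1/3) + (-5)·(1/6) = -1/3.
day 2: (-7)·(1/3) + (-6)·(1/6) + (-3)·(1/3) + (-6)·(1/6) = -16/3.
day 3: (-8)·(1/3) + (5)·(1/6) + (-6)·(1/3) + (5)·(1/6) = -3.
The best pure response is day 1 with expected payoff -1/3.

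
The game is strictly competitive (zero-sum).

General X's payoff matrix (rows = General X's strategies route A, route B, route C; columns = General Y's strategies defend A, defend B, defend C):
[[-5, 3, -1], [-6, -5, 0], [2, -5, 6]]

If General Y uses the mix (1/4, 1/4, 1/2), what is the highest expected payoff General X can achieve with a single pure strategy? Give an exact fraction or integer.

9/4

route A: (-5)·(1/4) + (3)·(1/4) + (-1)·(1/2) = -1.
route B: (-6)·(1/4) + (-5)·(1/4) + (0)·(1/2) = -11/4.
route C: (2)·(1/4) + (-5)·(1/4) + (6)·(1/2) = 9/4.
The best pure response is route C with expected payoff 9/4.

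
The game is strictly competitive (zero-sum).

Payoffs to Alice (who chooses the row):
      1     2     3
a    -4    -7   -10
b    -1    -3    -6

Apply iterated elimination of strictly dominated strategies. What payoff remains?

Row a is strictly dominated by row b (-1>-4, -3>-7, -6>-10); eliminate a.
Column 1 is strictly dominated by 2 for Bob (-3<-1); eliminate 1.
Column 2 is strictly dominated by 3 for Bob (-6<-3); eliminate 2.
Only (b, 3) remains, with payoff -6.

-6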